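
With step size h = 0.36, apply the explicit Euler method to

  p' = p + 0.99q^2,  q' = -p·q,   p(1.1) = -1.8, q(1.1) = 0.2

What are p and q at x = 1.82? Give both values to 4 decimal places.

-3.2712, 0.6184

Euler on (p,q): p_{n+1} = p_n + h·p', q_{n+1} = q_n + h·q'.
1.100000: (-1.800000, 0.200000); f=(-1.760400, 0.360000) → (-2.433744, 0.329600)
1.460000: (-2.433744, 0.329600); f=(-2.326194, 0.802162) → (-3.271174, 0.618378)
(p(1.82), q(1.82)) ≈ (-3.2712, 0.6184)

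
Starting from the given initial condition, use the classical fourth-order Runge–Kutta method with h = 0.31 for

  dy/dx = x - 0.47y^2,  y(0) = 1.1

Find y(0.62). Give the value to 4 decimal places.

RK4: k1 = f(x_n, y_n); k2 = f(x_n + h/2, y_n + (h/2)·k1); k3 = f(x_n + h/2, y_n + (h/2)·k2); k4 = f(x_n + h, y_n + h·k3); y_{n+1} = y_n + (h/6)·(k1 + 2k2 + 2k3 + k4).
x=0.000000, y=1.100000:
  k1 = f(0.000000, 1.100000) = -0.568700
  k2 = f(0.155000, 1.011852) = -0.326206
  k3 = f(0.155000, 1.049438) = -0.362620
  k4 = f(0.310000, 0.987588) = -0.148405
  y ← 1.100000 + (0.31/6)·(k1 + 2k2 + 2k3 + k4) = 0.991771
x=0.310000, y=0.991771:
  k1 = f(0.310000, 0.991771) = -0.152296
  k2 = f(0.465000, 0.968165) = 0.024449
  k3 = f(0.465000, 0.995560) = -0.000836
  k4 = f(0.620000, 0.991512) = 0.157945
  y ← 0.991771 + (0.31/6)·(k1 + 2k2 + 2k3 + k4) = 0.994503
y(0.62) ≈ 0.9945

0.9945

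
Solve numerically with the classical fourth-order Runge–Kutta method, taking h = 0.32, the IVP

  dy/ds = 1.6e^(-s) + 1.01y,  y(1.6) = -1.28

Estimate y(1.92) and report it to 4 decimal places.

-1.6630

RK4: k1 = f(s_n, y_n); k2 = f(s_n + h/2, y_n + (h/2)·k1); k3 = f(s_n + h/2, y_n + (h/2)·k2); k4 = f(s_n + h, y_n + h·k3); y_{n+1} = y_n + (h/6)·(k1 + 2k2 + 2k3 + k4).
s=1.600000, y=-1.280000:
  k1 = f(1.600000, -1.280000) = -0.969766
  k2 = f(1.760000, -1.435162) = -1.174242
  k3 = f(1.760000, -1.467879) = -1.207286
  k4 = f(1.920000, -1.666331) = -1.448424
  y ← -1.280000 + (0.32/6)·(k1 + 2k2 + 2k3 + k4) = -1.663000
y(1.92) ≈ -1.6630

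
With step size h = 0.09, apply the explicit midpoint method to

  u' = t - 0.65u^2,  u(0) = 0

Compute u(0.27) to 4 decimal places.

0.0364

Midpoint: k1 = f(t_n, u_n); k2 = f(t_n + h/2, u_n + (h/2)·k1); u_{n+1} = u_n + h·k2.
t=0.000000, u=0.000000:
  k1 = f(0.000000, 0.000000) = 0.000000
  k2 = f(0.045000, 0.000000) = 0.045000
  u ← 0.000000 + 0.09·0.045000 = 0.004050
t=0.090000, u=0.004050:
  k1 = f(0.090000, 0.004050) = 0.089989
  k2 = f(0.135000, 0.008100) = 0.134957
  u ← 0.004050 + 0.09·0.134957 = 0.016196
t=0.180000, u=0.016196:
  k1 = f(0.180000, 0.016196) = 0.179829
  k2 = f(0.225000, 0.024288) = 0.224617
  u ← 0.016196 + 0.09·0.224617 = 0.036412
u(0.27) ≈ 0.0364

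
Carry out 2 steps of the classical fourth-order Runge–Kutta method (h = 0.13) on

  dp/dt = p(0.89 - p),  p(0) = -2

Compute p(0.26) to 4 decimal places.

-6.0497

RK4: k1 = f(t_n, p_n); k2 = f(t_n + h/2, p_n + (h/2)·k1); k3 = f(t_n + h/2, p_n + (h/2)·k2); k4 = f(t_n + h, p_n + h·k3); p_{n+1} = p_n + (h/6)·(k1 + 2k2 + 2k3 + k4).
t=0.000000, p=-2.000000:
  k1 = f(0.000000, -2.000000) = -5.780000
  k2 = f(0.065000, -2.375700) = -7.758323
  k3 = f(0.065000, -2.504291) = -8.500293
  k4 = f(0.130000, -3.105038) = -12.404745
  p ← -2.000000 + (0.13/6)·(k1 + 2k2 + 2k3 + k4) = -3.098543
t=0.130000, p=-3.098543:
  k1 = f(0.130000, -3.098543) = -12.358671
  k2 = f(0.195000, -3.901856) = -18.697136
  k3 = f(0.195000, -4.313857) = -22.448692
  k4 = f(0.260000, -6.016873) = -41.557775
  p ← -3.098543 + (0.13/6)·(k1 + 2k2 + 2k3 + k4) = -6.049718
p(0.26) ≈ -6.0497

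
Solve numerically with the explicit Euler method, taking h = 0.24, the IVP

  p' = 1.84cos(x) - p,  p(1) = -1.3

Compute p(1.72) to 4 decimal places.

Euler: p_{n+1} = p_n + h·f(x_n, p_n).
x=1.000000, p=-1.300000: f=2.294156 → p ← -1.300000 + 0.24·2.294156 = -0.749403
x=1.240000, p=-0.749403: f=1.347028 → p ← -0.749403 + 0.24·1.347028 = -0.426116
x=1.480000, p=-0.426116: f=0.592952 → p ← -0.426116 + 0.24·0.592952 = -0.283807
p(1.72) ≈ -0.2838

-0.2838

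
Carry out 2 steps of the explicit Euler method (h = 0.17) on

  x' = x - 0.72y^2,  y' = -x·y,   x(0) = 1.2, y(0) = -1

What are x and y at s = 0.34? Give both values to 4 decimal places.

Euler on (x,y): x_{n+1} = x_n + h·x', y_{n+1} = y_n + h·y'.
0.000000: (1.200000, -1.000000); f=(0.480000, 1.200000) → (1.281600, -0.796000)
0.170000: (1.281600, -0.796000); f=(0.825396, 1.020154) → (1.421917, -0.622574)
(x(0.34), y(0.34)) ≈ (1.4219, -0.6226)

1.4219, -0.6226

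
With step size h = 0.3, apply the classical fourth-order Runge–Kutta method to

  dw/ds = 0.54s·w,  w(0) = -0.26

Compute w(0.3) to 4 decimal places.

-0.2664

RK4: k1 = f(s_n, w_n); k2 = f(s_n + h/2, w_n + (h/2)·k1); k3 = f(s_n + h/2, w_n + (h/2)·k2); k4 = f(s_n + h, w_n + h·k3); w_{n+1} = w_n + (h/6)·(k1 + 2k2 + 2k3 + k4).
s=0.000000, w=-0.260000:
  k1 = f(0.000000, -0.260000) = 0.000000
  k2 = f(0.150000, -0.260000) = -0.021060
  k3 = f(0.150000, -0.263159) = -0.021316
  k4 = f(0.300000, -0.266395) = -0.043156
  w ← -0.260000 + (0.3/6)·(k1 + 2k2 + 2k3 + k4) = -0.266395
w(0.3) ≈ -0.2664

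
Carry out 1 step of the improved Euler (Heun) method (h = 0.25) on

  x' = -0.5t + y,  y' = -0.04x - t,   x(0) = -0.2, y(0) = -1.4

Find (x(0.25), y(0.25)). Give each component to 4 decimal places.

-0.5654, -1.4275

Heun on (x,y): k1 = f(t_n, state_n); k2 = f(t_n + h, state_n + h·k1); state_{n+1} = state_n + (h/2)·(k1 + k2).
0.000000: (-0.200000, -1.400000)
  k1 = (-1.400000, 0.008000)
  predictor → (-0.550000, -1.398000)
  k2 = (-1.523000, -0.228000)
  → (-0.565375, -1.427500)
(x(0.25), y(0.25)) ≈ (-0.5654, -1.4275)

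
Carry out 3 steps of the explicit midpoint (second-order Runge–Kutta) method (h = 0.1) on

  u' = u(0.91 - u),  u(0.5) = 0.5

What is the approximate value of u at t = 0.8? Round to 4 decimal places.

Midpoint: k1 = f(t_n, u_n); k2 = f(t_n + h/2, u_n + (h/2)·k1); u_{n+1} = u_n + h·k2.
t=0.500000, u=0.500000:
  k1 = f(0.500000, 0.500000) = 0.205000
  k2 = f(0.550000, 0.510250) = 0.203972
  u ← 0.500000 + 0.1·0.203972 = 0.520397
t=0.600000, u=0.520397:
  k1 = f(0.600000, 0.520397) = 0.202748
  k2 = f(0.650000, 0.530535) = 0.201320
  u ← 0.520397 + 0.1·0.201320 = 0.540529
t=0.700000, u=0.540529:
  k1 = f(0.700000, 0.540529) = 0.199710
  k2 = f(0.750000, 0.550515) = 0.197902
  u ← 0.540529 + 0.1·0.197902 = 0.560319
u(0.8) ≈ 0.5603

0.5603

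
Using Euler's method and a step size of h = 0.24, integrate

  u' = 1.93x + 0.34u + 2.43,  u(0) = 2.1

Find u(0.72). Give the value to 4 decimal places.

4.8960

Euler: u_{n+1} = u_n + h·f(x_n, u_n).
x=0.000000, u=2.100000: f=3.144000 → u ← 2.100000 + 0.24·3.144000 = 2.854560
x=0.240000, u=2.854560: f=3.863750 → u ← 2.854560 + 0.24·3.863750 = 3.781860
x=0.480000, u=3.781860: f=4.642232 → u ← 3.781860 + 0.24·4.642232 = 4.895996
u(0.72) ≈ 4.8960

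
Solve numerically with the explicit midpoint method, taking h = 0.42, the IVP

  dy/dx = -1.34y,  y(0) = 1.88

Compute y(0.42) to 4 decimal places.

Midpoint: k1 = f(x_n, y_n); k2 = f(x_n + h/2, y_n + (h/2)·k1); y_{n+1} = y_n + h·k2.
x=0.000000, y=1.880000:
  k1 = f(0.000000, 1.880000) = -2.519200
  k2 = f(0.210000, 1.350968) = -1.810297
  y ← 1.880000 + 0.42·(-1.810297) = 1.119675
y(0.42) ≈ 1.1197

1.1197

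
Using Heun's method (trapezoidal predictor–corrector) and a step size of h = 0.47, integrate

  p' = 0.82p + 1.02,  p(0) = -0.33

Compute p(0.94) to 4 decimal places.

Heun: k1 = f(t_n, p_n); k2 = f(t_n + h, p_n + h·k1); p_{n+1} = p_n + (h/2)·(k1 + k2).
t=0.000000, p=-0.330000:
  k1 = f(0.000000, -0.330000) = 0.749400
  k2 = f(0.470000, 0.022218) = 1.038219
  p ← -0.330000 + (0.47/2)·(0.749400 + 1.038219) = 0.090090
t=0.470000, p=0.090090:
  k1 = f(0.470000, 0.090090) = 1.093874
  k2 = f(0.940000, 0.604211) = 1.515453
  p ← 0.090090 + (0.47/2)·(1.093874 + 1.515453) = 0.703282
p(0.94) ≈ 0.7033

0.7033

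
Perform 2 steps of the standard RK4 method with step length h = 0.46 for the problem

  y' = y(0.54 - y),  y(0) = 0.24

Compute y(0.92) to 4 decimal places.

0.3067

RK4: k1 = f(x_n, y_n); k2 = f(x_n + h/2, y_n + (h/2)·k1); k3 = f(x_n + h/2, y_n + (h/2)·k2); k4 = f(x_n + h, y_n + h·k3); y_{n+1} = y_n + (h/6)·(k1 + 2k2 + 2k3 + k4).
x=0.000000, y=0.240000:
  k1 = f(0.000000, 0.240000) = 0.072000
  k2 = f(0.230000, 0.256560) = 0.072719
  k3 = f(0.230000, 0.256725) = 0.072724
  k4 = f(0.460000, 0.273453) = 0.072888
  y ← 0.240000 + (0.46/6)·(k1 + 2k2 + 2k3 + k4) = 0.273409
x=0.460000, y=0.273409:
  k1 = f(0.460000, 0.273409) = 0.072888
  k2 = f(0.690000, 0.290174) = 0.072493
  k3 = f(0.690000, 0.290083) = 0.072497
  k4 = f(0.920000, 0.306758) = 0.071549
  y ← 0.273409 + (0.46/6)·(k1 + 2k2 + 2k3 + k4) = 0.306715
y(0.92) ≈ 0.3067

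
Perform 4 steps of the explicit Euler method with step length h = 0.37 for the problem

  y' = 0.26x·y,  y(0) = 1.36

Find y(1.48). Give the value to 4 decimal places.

Euler: y_{n+1} = y_n + h·f(x_n, y_n).
x=0.000000, y=1.360000: f=0.000000 → y ← 1.360000 + 0.37·0.000000 = 1.360000
x=0.370000, y=1.360000: f=0.130832 → y ← 1.360000 + 0.37·0.130832 = 1.408408
x=0.740000, y=1.408408: f=0.270978 → y ← 1.408408 + 0.37·0.270978 = 1.508670
x=1.110000, y=1.508670: f=0.435402 → y ← 1.508670 + 0.37·0.435402 = 1.669768
y(1.48) ≈ 1.6698

1.6698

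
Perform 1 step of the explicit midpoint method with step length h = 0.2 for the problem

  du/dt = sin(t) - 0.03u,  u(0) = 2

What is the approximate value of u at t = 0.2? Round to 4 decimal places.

Midpoint: k1 = f(t_n, u_n); k2 = f(t_n + h/2, u_n + (h/2)·k1); u_{n+1} = u_n + h·k2.
t=0.000000, u=2.000000:
  k1 = f(0.000000, 2.000000) = -0.060000
  k2 = f(0.100000, 1.994000) = 0.040013
  u ← 2.000000 + 0.2·0.040013 = 2.008003
u(0.2) ≈ 2.0080

2.0080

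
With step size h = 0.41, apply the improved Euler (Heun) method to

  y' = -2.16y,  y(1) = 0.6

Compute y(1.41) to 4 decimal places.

0.3039

Heun: k1 = f(s_n, y_n); k2 = f(s_n + h, y_n + h·k1); y_{n+1} = y_n + (h/2)·(k1 + k2).
s=1.000000, y=0.600000:
  k1 = f(1.000000, 0.600000) = -1.296000
  k2 = f(1.410000, 0.068640) = -0.148262
  y ← 0.600000 + (0.41/2)·(-1.296000 + (-0.148262)) = 0.303926
y(1.41) ≈ 0.3039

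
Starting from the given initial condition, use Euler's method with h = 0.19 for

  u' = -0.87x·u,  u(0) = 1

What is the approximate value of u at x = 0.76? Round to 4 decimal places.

Euler: u_{n+1} = u_n + h·f(x_n, u_n).
x=0.000000, u=1.000000: f=0.000000 → u ← 1.000000 + 0.19·0.000000 = 1.000000
x=0.190000, u=1.000000: f=-0.165300 → u ← 1.000000 + 0.19·(-0.165300) = 0.968593
x=0.380000, u=0.968593: f=-0.320217 → u ← 0.968593 + 0.19·(-0.320217) = 0.907752
x=0.570000, u=0.907752: f=-0.450154 → u ← 0.907752 + 0.19·(-0.450154) = 0.822223
u(0.76) ≈ 0.8222

0.8222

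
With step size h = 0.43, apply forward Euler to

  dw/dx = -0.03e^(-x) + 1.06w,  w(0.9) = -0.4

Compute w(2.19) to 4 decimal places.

-1.2524

Euler: w_{n+1} = w_n + h·f(x_n, w_n).
x=0.900000, w=-0.400000: f=-0.436197 → w ← -0.400000 + 0.43·(-0.436197) = -0.587565
x=1.330000, w=-0.587565: f=-0.630753 → w ← -0.587565 + 0.43·(-0.630753) = -0.858789
x=1.760000, w=-0.858789: f=-0.915477 → w ← -0.858789 + 0.43·(-0.915477) = -1.252444
w(2.19) ≈ -1.2524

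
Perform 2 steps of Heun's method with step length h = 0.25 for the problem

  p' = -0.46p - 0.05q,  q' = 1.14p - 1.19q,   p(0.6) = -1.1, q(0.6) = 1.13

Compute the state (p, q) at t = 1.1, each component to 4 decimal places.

-0.8868, 0.2178

Heun on (p,q): k1 = f(t_n, state_n); k2 = f(t_n + h, state_n + h·k1); state_{n+1} = state_n + (h/2)·(k1 + k2).
0.600000: (-1.100000, 1.130000)
  k1 = (0.449500, -2.598700)
  predictor → (-0.987625, 0.480325)
  k2 = (0.430291, -1.697479)
  → (-0.990026, 0.592978)
0.850000: (-0.990026, 0.592978)
  k1 = (0.425763, -1.834273)
  predictor → (-0.883585, 0.134409)
  k2 = (0.399729, -1.167234)
  → (-0.886840, 0.217789)
(p(1.1), q(1.1)) ≈ (-0.8868, 0.2178)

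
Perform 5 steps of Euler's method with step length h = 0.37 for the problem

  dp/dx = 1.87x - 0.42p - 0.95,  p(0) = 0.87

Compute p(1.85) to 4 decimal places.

Euler: p_{n+1} = p_n + h·f(x_n, p_n).
x=0.000000, p=0.870000: f=-1.315400 → p ← 0.870000 + 0.37·(-1.315400) = 0.383302
x=0.370000, p=0.383302: f=-0.419087 → p ← 0.383302 + 0.37·(-0.419087) = 0.228240
x=0.740000, p=0.228240: f=0.337939 → p ← 0.228240 + 0.37·0.337939 = 0.353277
x=1.110000, p=0.353277: f=0.977323 → p ← 0.353277 + 0.37·0.977323 = 0.714887
x=1.480000, p=0.714887: f=1.517347 → p ← 0.714887 + 0.37·1.517347 = 1.276306
p(1.85) ≈ 1.2763

1.2763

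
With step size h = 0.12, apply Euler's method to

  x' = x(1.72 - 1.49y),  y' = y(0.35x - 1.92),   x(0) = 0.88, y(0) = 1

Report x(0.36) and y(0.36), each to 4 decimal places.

1.0469, 0.5276

Euler on (x,y): x_{n+1} = x_n + h·x', y_{n+1} = y_n + h·y'.
0.000000: (0.880000, 1.000000); f=(0.202400, -1.612000) → (0.904288, 0.806560)
0.120000: (0.904288, 0.806560); f=(0.468625, -1.293318) → (0.960523, 0.651362)
0.240000: (0.960523, 0.651362); f=(0.719884, -1.031638) → (1.046909, 0.527565)
(x(0.36), y(0.36)) ≈ (1.0469, 0.5276)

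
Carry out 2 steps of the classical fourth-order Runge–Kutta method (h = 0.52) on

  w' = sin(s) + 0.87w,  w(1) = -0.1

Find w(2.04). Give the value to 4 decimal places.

1.3577

RK4: k1 = f(s_n, w_n); k2 = f(s_n + h/2, w_n + (h/2)·k1); k3 = f(s_n + h/2, w_n + (h/2)·k2); k4 = f(s_n + h, w_n + h·k3); w_{n+1} = w_n + (h/6)·(k1 + 2k2 + 2k3 + k4).
s=1.000000, w=-0.100000:
  k1 = f(1.000000, -0.100000) = 0.754471
  k2 = f(1.260000, 0.096162) = 1.035752
  k3 = f(1.260000, 0.169295) = 1.099377
  k4 = f(1.520000, 0.471676) = 1.409068
  w ← -0.100000 + (0.52/6)·(k1 + 2k2 + 2k3 + k4) = 0.457596
s=1.520000, w=0.457596:
  k1 = f(1.520000, 0.457596) = 1.396818
  k2 = f(1.780000, 0.820769) = 1.692265
  k3 = f(1.780000, 0.897585) = 1.759095
  k4 = f(2.040000, 1.372325) = 2.085852
  w ← 0.457596 + (0.52/6)·(k1 + 2k2 + 2k3 + k4) = 1.357663
w(2.04) ≈ 1.3577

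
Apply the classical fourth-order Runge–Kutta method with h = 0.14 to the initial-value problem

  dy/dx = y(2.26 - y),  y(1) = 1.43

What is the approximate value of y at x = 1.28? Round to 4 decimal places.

1.7275

RK4: k1 = f(x_n, y_n); k2 = f(x_n + h/2, y_n + (h/2)·k1); k3 = f(x_n + h/2, y_n + (h/2)·k2); k4 = f(x_n + h, y_n + h·k3); y_{n+1} = y_n + (h/6)·(k1 + 2k2 + 2k3 + k4).
x=1.000000, y=1.430000:
  k1 = f(1.000000, 1.430000) = 1.186900
  k2 = f(1.070000, 1.513083) = 1.130147
  k3 = f(1.070000, 1.509110) = 1.133175
  k4 = f(1.140000, 1.588645) = 1.066545
  y ← 1.430000 + (0.14/6)·(k1 + 2k2 + 2k3 + k4) = 1.588202
x=1.140000, y=1.588202:
  k1 = f(1.140000, 1.588202) = 1.066951
  k2 = f(1.210000, 1.662889) = 0.992930
  k3 = f(1.210000, 1.657707) = 0.998425
  k4 = f(1.280000, 1.727982) = 0.919318
  y ← 1.588202 + (0.14/6)·(k1 + 2k2 + 2k3 + k4) = 1.727478
y(1.28) ≈ 1.7275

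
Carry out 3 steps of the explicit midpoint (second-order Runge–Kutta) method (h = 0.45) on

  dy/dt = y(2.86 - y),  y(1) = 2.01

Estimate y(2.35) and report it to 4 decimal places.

Midpoint: k1 = f(t_n, y_n); k2 = f(t_n + h/2, y_n + (h/2)·k1); y_{n+1} = y_n + h·k2.
t=1.000000, y=2.010000:
  k1 = f(1.000000, 2.010000) = 1.708500
  k2 = f(1.225000, 2.394412) = 1.114809
  y ← 2.010000 + 0.45·1.114809 = 2.511664
t=1.450000, y=2.511664:
  k1 = f(1.450000, 2.511664) = 0.874903
  k2 = f(1.675000, 2.708517) = 0.410294
  y ← 2.511664 + 0.45·0.410294 = 2.696296
t=1.900000, y=2.696296:
  k1 = f(1.900000, 2.696296) = 0.441394
  k2 = f(2.125000, 2.795610) = 0.180010
  y ← 2.696296 + 0.45·0.180010 = 2.777301
y(2.35) ≈ 2.7773

2.7773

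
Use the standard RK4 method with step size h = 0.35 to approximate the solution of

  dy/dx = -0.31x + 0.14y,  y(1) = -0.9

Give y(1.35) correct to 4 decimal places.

-1.0757

RK4: k1 = f(x_n, y_n); k2 = f(x_n + h/2, y_n + (h/2)·k1); k3 = f(x_n + h/2, y_n + (h/2)·k2); k4 = f(x_n + h, y_n + h·k3); y_{n+1} = y_n + (h/6)·(k1 + 2k2 + 2k3 + k4).
x=1.000000, y=-0.900000:
  k1 = f(1.000000, -0.900000) = -0.436000
  k2 = f(1.175000, -0.976300) = -0.500932
  k3 = f(1.175000, -0.987663) = -0.502523
  k4 = f(1.350000, -1.075883) = -0.569124
  y ← -0.900000 + (0.35/6)·(k1 + 2k2 + 2k3 + k4) = -1.075702
y(1.35) ≈ -1.0757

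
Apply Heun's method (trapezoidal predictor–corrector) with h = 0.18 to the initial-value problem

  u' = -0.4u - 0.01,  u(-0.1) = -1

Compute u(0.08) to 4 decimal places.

-0.9323

Heun: k1 = f(s_n, u_n); k2 = f(s_n + h, u_n + h·k1); u_{n+1} = u_n + (h/2)·(k1 + k2).
s=-0.100000, u=-1.000000:
  k1 = f(-0.100000, -1.000000) = 0.390000
  k2 = f(0.080000, -0.929800) = 0.361920
  u ← -1.000000 + (0.18/2)·(0.390000 + 0.361920) = -0.932327
u(0.08) ≈ -0.9323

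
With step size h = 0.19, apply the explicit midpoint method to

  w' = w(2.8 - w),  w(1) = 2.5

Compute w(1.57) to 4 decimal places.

Midpoint: k1 = f(t_n, w_n); k2 = f(t_n + h/2, w_n + (h/2)·k1); w_{n+1} = w_n + h·k2.
t=1.000000, w=2.500000:
  k1 = f(1.000000, 2.500000) = 0.750000
  k2 = f(1.095000, 2.571250) = 0.588173
  w ← 2.500000 + 0.19·0.588173 = 2.611753
t=1.190000, w=2.611753:
  k1 = f(1.190000, 2.611753) = 0.491655
  k2 = f(1.285000, 2.658460) = 0.376278
  w ← 2.611753 + 0.19·0.376278 = 2.683246
t=1.380000, w=2.683246:
  k1 = f(1.380000, 2.683246) = 0.313280
  k2 = f(1.475000, 2.713007) = 0.236012
  w ← 2.683246 + 0.19·0.236012 = 2.728088
w(1.57) ≈ 2.7281

2.7281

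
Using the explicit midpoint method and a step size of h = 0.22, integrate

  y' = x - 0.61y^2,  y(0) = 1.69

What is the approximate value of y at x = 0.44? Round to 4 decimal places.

Midpoint: k1 = f(x_n, y_n); k2 = f(x_n + h/2, y_n + (h/2)·k1); y_{n+1} = y_n + h·k2.
x=0.000000, y=1.690000:
  k1 = f(0.000000, 1.690000) = -1.742221
  k2 = f(0.110000, 1.498356) = -1.259493
  y ← 1.690000 + 0.22·(-1.259493) = 1.412912
x=0.220000, y=1.412912:
  k1 = f(0.220000, 1.412912) = -0.997755
  k2 = f(0.330000, 1.303159) = -0.705916
  y ← 1.412912 + 0.22·(-0.705916) = 1.257610
y(0.44) ≈ 1.2576

1.2576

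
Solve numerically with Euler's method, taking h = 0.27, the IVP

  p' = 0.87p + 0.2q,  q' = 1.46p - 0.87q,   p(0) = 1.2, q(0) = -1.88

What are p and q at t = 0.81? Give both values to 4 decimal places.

2.0301, 0.5026

Euler on (p,q): p_{n+1} = p_n + h·p', q_{n+1} = q_n + h·q'.
0.000000: (1.200000, -1.880000); f=(0.668000, 3.387600) → (1.380360, -0.965348)
0.270000: (1.380360, -0.965348); f=(1.007844, 2.855178) → (1.652478, -0.194450)
0.540000: (1.652478, -0.194450); f=(1.398766, 2.581789) → (2.030145, 0.502633)
(p(0.81), q(0.81)) ≈ (2.0301, 0.5026)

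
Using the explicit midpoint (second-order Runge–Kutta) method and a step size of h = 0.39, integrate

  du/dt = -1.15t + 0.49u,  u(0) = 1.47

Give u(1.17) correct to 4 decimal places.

Midpoint: k1 = f(t_n, u_n); k2 = f(t_n + h/2, u_n + (h/2)·k1); u_{n+1} = u_n + h·k2.
t=0.000000, u=1.470000:
  k1 = f(0.000000, 1.470000) = 0.720300
  k2 = f(0.195000, 1.610459) = 0.564875
  u ← 1.470000 + 0.39·0.564875 = 1.690301
t=0.390000, u=1.690301:
  k1 = f(0.390000, 1.690301) = 0.379748
  k2 = f(0.585000, 1.764352) = 0.191782
  u ← 1.690301 + 0.39·0.191782 = 1.765096
t=0.780000, u=1.765096:
  k1 = f(0.780000, 1.765096) = -0.032103
  k2 = f(0.975000, 1.758836) = -0.259420
  u ← 1.765096 + 0.39·(-0.259420) = 1.663922
u(1.17) ≈ 1.6639

1.6639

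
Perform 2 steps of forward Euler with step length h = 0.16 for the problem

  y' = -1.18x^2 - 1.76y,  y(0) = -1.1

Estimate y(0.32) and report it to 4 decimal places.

-0.5725

Euler: y_{n+1} = y_n + h·f(x_n, y_n).
x=0.000000, y=-1.100000: f=1.936000 → y ← -1.100000 + 0.16·1.936000 = -0.790240
x=0.160000, y=-0.790240: f=1.360614 → y ← -0.790240 + 0.16·1.360614 = -0.572542
y(0.32) ≈ -0.5725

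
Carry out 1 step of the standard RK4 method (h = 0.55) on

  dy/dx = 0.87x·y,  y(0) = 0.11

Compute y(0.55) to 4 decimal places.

0.1255

RK4: k1 = f(x_n, y_n); k2 = f(x_n + h/2, y_n + (h/2)·k1); k3 = f(x_n + h/2, y_n + (h/2)·k2); k4 = f(x_n + h, y_n + h·k3); y_{n+1} = y_n + (h/6)·(k1 + 2k2 + 2k3 + k4).
x=0.000000, y=0.110000:
  k1 = f(0.000000, 0.110000) = 0.000000
  k2 = f(0.275000, 0.110000) = 0.026318
  k3 = f(0.275000, 0.117237) = 0.028049
  k4 = f(0.550000, 0.125427) = 0.060017
  y ← 0.110000 + (0.55/6)·(k1 + 2k2 + 2k3 + k4) = 0.125469
y(0.55) ≈ 0.1255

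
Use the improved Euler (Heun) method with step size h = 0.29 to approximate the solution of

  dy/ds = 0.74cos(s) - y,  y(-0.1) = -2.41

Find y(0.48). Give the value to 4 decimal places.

-1.0568

Heun: k1 = f(s_n, y_n); k2 = f(s_n + h, y_n + h·k1); y_{n+1} = y_n + (h/2)·(k1 + k2).
s=-0.100000, y=-2.410000:
  k1 = f(-0.100000, -2.410000) = 3.146303
  k2 = f(0.190000, -1.497572) = 2.224255
  y ← -2.410000 + (0.29/2)·(3.146303 + 2.224255) = -1.631269
s=0.190000, y=-1.631269:
  k1 = f(0.190000, -1.631269) = 2.357952
  k2 = f(0.480000, -0.947463) = 1.603839
  y ← -1.631269 + (0.29/2)·(2.357952 + 1.603839) = -1.056809
y(0.48) ≈ -1.0568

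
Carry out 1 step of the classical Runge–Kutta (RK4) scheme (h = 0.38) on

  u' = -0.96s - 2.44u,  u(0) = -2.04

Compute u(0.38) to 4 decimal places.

-0.8701

RK4: k1 = f(s_n, u_n); k2 = f(s_n + h/2, u_n + (h/2)·k1); k3 = f(s_n + h/2, u_n + (h/2)·k2); k4 = f(s_n + h, u_n + h·k3); u_{n+1} = u_n + (h/6)·(k1 + 2k2 + 2k3 + k4).
s=0.000000, u=-2.040000:
  k1 = f(0.000000, -2.040000) = 4.977600
  k2 = f(0.190000, -1.094256) = 2.487585
  k3 = f(0.190000, -1.567359) = 3.641956
  k4 = f(0.380000, -0.656057) = 1.235979
  u ← -2.040000 + (0.38/6)·(k1 + 2k2 + 2k3 + k4) = -0.870065
u(0.38) ≈ -0.8701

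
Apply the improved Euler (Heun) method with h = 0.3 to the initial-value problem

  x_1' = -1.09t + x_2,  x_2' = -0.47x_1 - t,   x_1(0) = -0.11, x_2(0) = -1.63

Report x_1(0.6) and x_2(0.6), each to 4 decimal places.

Heun on (x_1,x_2): k1 = f(t_n, state_n); k2 = f(t_n + h, state_n + h·k1); state_{n+1} = state_n + (h/2)·(k1 + k2).
0.000000: (-0.110000, -1.630000)
  k1 = (-1.630000, 0.051700)
  predictor → (-0.599000, -1.614490)
  k2 = (-1.941490, -0.018470)
  → (-0.645723, -1.625015)
0.300000: (-0.645723, -1.625015)
  k1 = (-1.952015, 0.003490)
  predictor → (-1.231328, -1.623968)
  k2 = (-2.277968, -0.021276)
  → (-1.280221, -1.627683)
(x_1(0.6), x_2(0.6)) ≈ (-1.2802, -1.6277)

-1.2802, -1.6277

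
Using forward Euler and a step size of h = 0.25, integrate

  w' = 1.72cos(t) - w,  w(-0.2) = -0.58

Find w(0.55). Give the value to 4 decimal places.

Euler: w_{n+1} = w_n + h·f(t_n, w_n).
t=-0.200000, w=-0.580000: f=2.265715 → w ← -0.580000 + 0.25·2.265715 = -0.013571
t=0.050000, w=-0.013571: f=1.731422 → w ← -0.013571 + 0.25·1.731422 = 0.419284
t=0.300000, w=0.419284: f=1.223895 → w ← 0.419284 + 0.25·1.223895 = 0.725258
w(0.55) ≈ 0.7253

0.7253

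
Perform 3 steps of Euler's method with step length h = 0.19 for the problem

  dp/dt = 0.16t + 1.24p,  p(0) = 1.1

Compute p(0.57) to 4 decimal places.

2.0937

Euler: p_{n+1} = p_n + h·f(t_n, p_n).
t=0.000000, p=1.100000: f=1.364000 → p ← 1.100000 + 0.19·1.364000 = 1.359160
t=0.190000, p=1.359160: f=1.715758 → p ← 1.359160 + 0.19·1.715758 = 1.685154
t=0.380000, p=1.685154: f=2.150391 → p ← 1.685154 + 0.19·2.150391 = 2.093728
p(0.57) ≈ 2.0937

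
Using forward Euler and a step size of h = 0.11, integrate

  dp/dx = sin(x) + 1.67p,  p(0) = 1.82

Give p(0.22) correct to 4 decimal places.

Euler: p_{n+1} = p_n + h·f(x_n, p_n).
x=0.000000, p=1.820000: f=3.039400 → p ← 1.820000 + 0.11·3.039400 = 2.154334
x=0.110000, p=2.154334: f=3.707516 → p ← 2.154334 + 0.11·3.707516 = 2.562161
p(0.22) ≈ 2.5622

2.5622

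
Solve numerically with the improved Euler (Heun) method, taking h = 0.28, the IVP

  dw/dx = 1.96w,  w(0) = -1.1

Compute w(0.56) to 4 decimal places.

Heun: k1 = f(x_n, w_n); k2 = f(x_n + h, w_n + h·k1); w_{n+1} = w_n + (h/2)·(k1 + k2).
x=0.000000, w=-1.100000:
  k1 = f(0.000000, -1.100000) = -2.156000
  k2 = f(0.280000, -1.703680) = -3.339213
  w ← -1.100000 + (0.28/2)·(-2.156000 + (-3.339213)) = -1.869330
x=0.280000, w=-1.869330:
  k1 = f(0.280000, -1.869330) = -3.663886
  k2 = f(0.560000, -2.895218) = -5.674627
  w ← -1.869330 + (0.28/2)·(-3.663886 + (-5.674627)) = -3.176722
w(0.56) ≈ -3.1767

-3.1767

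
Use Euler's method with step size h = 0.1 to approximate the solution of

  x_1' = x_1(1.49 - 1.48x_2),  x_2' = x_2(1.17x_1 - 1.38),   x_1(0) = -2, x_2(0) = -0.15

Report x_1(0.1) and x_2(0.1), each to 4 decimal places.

-2.3424, -0.0942

Euler on (x_1,x_2): x_1_{n+1} = x_1_n + h·x_1', x_2_{n+1} = x_2_n + h·x_2'.
0.000000: (-2.000000, -0.150000); f=(-3.424000, 0.558000) → (-2.342400, -0.094200)
(x_1(0.1), x_2(0.1)) ≈ (-2.3424, -0.0942)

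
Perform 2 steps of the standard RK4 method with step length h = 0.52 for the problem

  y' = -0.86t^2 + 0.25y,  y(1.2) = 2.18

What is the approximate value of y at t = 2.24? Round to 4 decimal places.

RK4: k1 = f(t_n, y_n); k2 = f(t_n + h/2, y_n + (h/2)·k1); k3 = f(t_n + h/2, y_n + (h/2)·k2); k4 = f(t_n + h, y_n + h·k3); y_{n+1} = y_n + (h/6)·(k1 + 2k2 + 2k3 + k4).
t=1.200000, y=2.180000:
  k1 = f(1.200000, 2.180000) = -0.693400
  k2 = f(1.460000, 1.999716) = -1.333247
  k3 = f(1.460000, 1.833356) = -1.374837
  k4 = f(1.720000, 1.465085) = -2.177953
  y ← 2.180000 + (0.52/6)·(k1 + 2k2 + 2k3 + k4) = 1.461748
t=1.720000, y=1.461748:
  k1 = f(1.720000, 1.461748) = -2.178787
  k2 = f(1.980000, 0.895264) = -3.147728
  k3 = f(1.980000, 0.643339) = -3.210709
  k4 = f(2.240000, -0.207821) = -4.367091
  y ← 1.461748 + (0.52/6)·(k1 + 2k2 + 2k3 + k4) = -0.207690
y(2.24) ≈ -0.2077

-0.2077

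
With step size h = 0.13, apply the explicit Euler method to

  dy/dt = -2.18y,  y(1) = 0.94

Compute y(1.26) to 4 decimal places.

0.4827

Euler: y_{n+1} = y_n + h·f(t_n, y_n).
t=1.000000, y=0.940000: f=-2.049200 → y ← 0.940000 + 0.13·(-2.049200) = 0.673604
t=1.130000, y=0.673604: f=-1.468457 → y ← 0.673604 + 0.13·(-1.468457) = 0.482705
y(1.26) ≈ 0.4827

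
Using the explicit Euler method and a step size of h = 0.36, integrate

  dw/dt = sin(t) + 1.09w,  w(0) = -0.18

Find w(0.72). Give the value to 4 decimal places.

Euler: w_{n+1} = w_n + h·f(t_n, w_n).
t=0.000000, w=-0.180000: f=-0.196200 → w ← -0.180000 + 0.36·(-0.196200) = -0.250632
t=0.360000, w=-0.250632: f=0.079085 → w ← -0.250632 + 0.36·0.079085 = -0.222161
w(0.72) ≈ -0.2222

-0.2222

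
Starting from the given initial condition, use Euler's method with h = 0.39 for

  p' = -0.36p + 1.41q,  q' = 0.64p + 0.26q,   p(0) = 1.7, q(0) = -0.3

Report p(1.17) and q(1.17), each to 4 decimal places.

1.2371, 0.7613

Euler on (p,q): p_{n+1} = p_n + h·p', q_{n+1} = q_n + h·q'.
0.000000: (1.700000, -0.300000); f=(-1.035000, 1.010000) → (1.296350, 0.093900)
0.390000: (1.296350, 0.093900); f=(-0.334287, 0.854078) → (1.165978, 0.426990)
0.780000: (1.165978, 0.426990); f=(0.182304, 0.857243) → (1.237077, 0.761315)
(p(1.17), q(1.17)) ≈ (1.2371, 0.7613)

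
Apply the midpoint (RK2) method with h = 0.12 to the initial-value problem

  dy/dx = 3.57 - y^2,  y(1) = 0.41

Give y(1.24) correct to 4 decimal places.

Midpoint: k1 = f(x_n, y_n); k2 = f(x_n + h/2, y_n + (h/2)·k1); y_{n+1} = y_n + h·k2.
x=1.000000, y=0.410000:
  k1 = f(1.000000, 0.410000) = 3.401900
  k2 = f(1.060000, 0.614114) = 3.192864
  y ← 0.410000 + 0.12·3.192864 = 0.793144
x=1.120000, y=0.793144:
  k1 = f(1.120000, 0.793144) = 2.940923
  k2 = f(1.180000, 0.969599) = 2.629878
  y ← 0.793144 + 0.12·2.629878 = 1.108729
y(1.24) ≈ 1.1087

1.1087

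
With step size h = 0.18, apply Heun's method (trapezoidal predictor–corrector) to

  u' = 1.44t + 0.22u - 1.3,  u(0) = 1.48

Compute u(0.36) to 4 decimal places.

1.2102

Heun: k1 = f(t_n, u_n); k2 = f(t_n + h, u_n + h·k1); u_{n+1} = u_n + (h/2)·(k1 + k2).
t=0.000000, u=1.480000:
  k1 = f(0.000000, 1.480000) = -0.974400
  k2 = f(0.180000, 1.304608) = -0.753786
  u ← 1.480000 + (0.18/2)·(-0.974400 + (-0.753786)) = 1.324463
t=0.180000, u=1.324463:
  k1 = f(0.180000, 1.324463) = -0.749418
  k2 = f(0.360000, 1.189568) = -0.519895
  u ← 1.324463 + (0.18/2)·(-0.749418 + (-0.519895)) = 1.210225
u(0.36) ≈ 1.2102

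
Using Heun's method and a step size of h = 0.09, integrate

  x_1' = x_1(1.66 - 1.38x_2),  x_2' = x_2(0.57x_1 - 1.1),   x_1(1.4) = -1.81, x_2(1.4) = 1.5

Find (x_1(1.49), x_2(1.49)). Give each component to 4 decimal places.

Heun on (x_1,x_2): k1 = f(t_n, state_n); k2 = f(t_n + h, state_n + h·k1); state_{n+1} = state_n + (h/2)·(k1 + k2).
1.400000: (-1.810000, 1.500000)
  k1 = (0.742100, -3.197550)
  predictor → (-1.743211, 1.212220)
  k2 = (0.022425, -2.537942)
  → (-1.775596, 1.241903)
(x_1(1.49), x_2(1.49)) ≈ (-1.7756, 1.2419)

-1.7756, 1.2419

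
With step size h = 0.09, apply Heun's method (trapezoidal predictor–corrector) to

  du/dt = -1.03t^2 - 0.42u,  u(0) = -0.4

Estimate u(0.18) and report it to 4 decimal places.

Heun: k1 = f(t_n, u_n); k2 = f(t_n + h, u_n + h·k1); u_{n+1} = u_n + (h/2)·(k1 + k2).
t=0.000000, u=-0.400000:
  k1 = f(0.000000, -0.400000) = 0.168000
  k2 = f(0.090000, -0.384880) = 0.153307
  u ← -0.400000 + (0.09/2)·(0.168000 + 0.153307) = -0.385541
t=0.090000, u=-0.385541:
  k1 = f(0.090000, -0.385541) = 0.153584
  k2 = f(0.180000, -0.371719) = 0.122750
  u ← -0.385541 + (0.09/2)·(0.153584 + 0.122750) = -0.373106
u(0.18) ≈ -0.3731

-0.3731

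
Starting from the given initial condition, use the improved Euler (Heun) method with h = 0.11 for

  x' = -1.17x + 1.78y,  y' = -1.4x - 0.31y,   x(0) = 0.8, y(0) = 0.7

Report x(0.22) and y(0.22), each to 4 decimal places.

Heun on (x,y): k1 = f(t_n, state_n); k2 = f(t_n + h, state_n + h·k1); state_{n+1} = state_n + (h/2)·(k1 + k2).
0.000000: (0.800000, 0.700000)
  k1 = (0.310000, -1.337000)
  predictor → (0.834100, 0.552930)
  k2 = (0.008318, -1.339148)
  → (0.817508, 0.552812)
0.110000: (0.817508, 0.552812)
  k1 = (0.027521, -1.315882)
  predictor → (0.820535, 0.408065)
  k2 = (-0.233670, -1.275249)
  → (0.806169, 0.410300)
(x(0.22), y(0.22)) ≈ (0.8062, 0.4103)

0.8062, 0.4103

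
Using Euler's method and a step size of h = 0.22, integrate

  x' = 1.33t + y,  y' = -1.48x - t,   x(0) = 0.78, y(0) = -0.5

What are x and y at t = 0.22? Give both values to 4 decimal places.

Euler on (x,y): x_{n+1} = x_n + h·x', y_{n+1} = y_n + h·y'.
0.000000: (0.780000, -0.500000); f=(-0.500000, -1.154400) → (0.670000, -0.753968)
(x(0.22), y(0.22)) ≈ (0.6700, -0.7540)

0.6700, -0.7540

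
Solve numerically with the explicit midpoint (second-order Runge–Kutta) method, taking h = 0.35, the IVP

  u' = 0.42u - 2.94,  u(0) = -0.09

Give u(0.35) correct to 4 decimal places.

Midpoint: k1 = f(x_n, u_n); k2 = f(x_n + h/2, u_n + (h/2)·k1); u_{n+1} = u_n + h·k2.
x=0.000000, u=-0.090000:
  k1 = f(0.000000, -0.090000) = -2.977800
  k2 = f(0.175000, -0.611115) = -3.196668
  u ← -0.090000 + 0.35·(-3.196668) = -1.208834
u(0.35) ≈ -1.2088

-1.2088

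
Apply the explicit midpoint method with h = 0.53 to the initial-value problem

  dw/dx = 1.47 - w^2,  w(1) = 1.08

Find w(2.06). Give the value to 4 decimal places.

1.1774

Midpoint: k1 = f(x_n, w_n); k2 = f(x_n + h/2, w_n + (h/2)·k1); w_{n+1} = w_n + h·k2.
x=1.000000, w=1.080000:
  k1 = f(1.000000, 1.080000) = 0.303600
  k2 = f(1.265000, 1.160454) = 0.123347
  w ← 1.080000 + 0.53·0.123347 = 1.145374
x=1.530000, w=1.145374:
  k1 = f(1.530000, 1.145374) = 0.158119
  k2 = f(1.795000, 1.187275) = 0.060378
  w ← 1.145374 + 0.53·0.060378 = 1.177374
w(2.06) ≈ 1.1774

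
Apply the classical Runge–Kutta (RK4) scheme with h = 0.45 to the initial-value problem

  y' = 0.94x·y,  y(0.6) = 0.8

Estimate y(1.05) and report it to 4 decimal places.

RK4: k1 = f(x_n, y_n); k2 = f(x_n + h/2, y_n + (h/2)·k1); k3 = f(x_n + h/2, y_n + (h/2)·k2); k4 = f(x_n + h, y_n + h·k3); y_{n+1} = y_n + (h/6)·(k1 + 2k2 + 2k3 + k4).
x=0.600000, y=0.800000:
  k1 = f(0.600000, 0.800000) = 0.451200
  k2 = f(0.825000, 0.901520) = 0.699129
  k3 = f(0.825000, 0.957304) = 0.742389
  k4 = f(1.050000, 1.134075) = 1.119332
  y ← 0.800000 + (0.45/6)·(k1 + 2k2 + 2k3 + k4) = 1.134018
y(1.05) ≈ 1.1340

1.1340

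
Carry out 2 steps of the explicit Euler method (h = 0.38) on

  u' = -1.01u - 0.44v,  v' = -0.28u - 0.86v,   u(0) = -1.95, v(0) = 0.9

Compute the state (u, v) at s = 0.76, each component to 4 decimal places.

Euler on (u,v): u_{n+1} = u_n + h·u', v_{n+1} = v_n + h·v'.
0.000000: (-1.950000, 0.900000); f=(1.573500, -0.228000) → (-1.352070, 0.813360)
0.380000: (-1.352070, 0.813360); f=(1.007712, -0.320910) → (-0.969139, 0.691414)
(u(0.76), v(0.76)) ≈ (-0.9691, 0.6914)

-0.9691, 0.6914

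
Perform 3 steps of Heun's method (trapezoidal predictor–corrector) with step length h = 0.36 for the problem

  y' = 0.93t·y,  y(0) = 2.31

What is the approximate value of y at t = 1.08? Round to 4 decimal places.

Heun: k1 = f(t_n, y_n); k2 = f(t_n + h, y_n + h·k1); y_{n+1} = y_n + (h/2)·(k1 + k2).
t=0.000000, y=2.310000:
  k1 = f(0.000000, 2.310000) = 0.000000
  k2 = f(0.360000, 2.310000) = 0.773388
  y ← 2.310000 + (0.36/2)·(0.000000 + 0.773388) = 2.449210
t=0.360000, y=2.449210:
  k1 = f(0.360000, 2.449210) = 0.819995
  k2 = f(0.720000, 2.744408) = 1.837656
  y ← 2.449210 + (0.36/2)·(0.819995 + 1.837656) = 2.927587
t=0.720000, y=2.927587:
  k1 = f(0.720000, 2.927587) = 1.960312
  k2 = f(1.080000, 3.633299) = 3.649286
  y ← 2.927587 + (0.36/2)·(1.960312 + 3.649286) = 3.937315
y(1.08) ≈ 3.9373

3.9373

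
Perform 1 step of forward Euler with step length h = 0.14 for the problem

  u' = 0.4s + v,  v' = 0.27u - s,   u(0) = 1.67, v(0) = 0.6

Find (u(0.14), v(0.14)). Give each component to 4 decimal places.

1.7540, 0.6631

Euler on (u,v): u_{n+1} = u_n + h·u', v_{n+1} = v_n + h·v'.
0.000000: (1.670000, 0.600000); f=(0.600000, 0.450900) → (1.754000, 0.663126)
(u(0.14), v(0.14)) ≈ (1.7540, 0.6631)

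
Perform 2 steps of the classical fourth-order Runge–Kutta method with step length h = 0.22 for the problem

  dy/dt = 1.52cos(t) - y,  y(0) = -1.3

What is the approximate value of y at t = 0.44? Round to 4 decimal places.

-0.3154

RK4: k1 = f(t_n, y_n); k2 = f(t_n + h/2, y_n + (h/2)·k1); k3 = f(t_n + h/2, y_n + (h/2)·k2); k4 = f(t_n + h, y_n + h·k3); y_{n+1} = y_n + (h/6)·(k1 + 2k2 + 2k3 + k4).
t=0.000000, y=-1.300000:
  k1 = f(0.000000, -1.300000) = 2.820000
  k2 = f(0.110000, -0.989800) = 2.500613
  k3 = f(0.110000, -1.024933) = 2.535746
  k4 = f(0.220000, -0.742136) = 2.225500
  y ← -1.300000 + (0.22/6)·(k1 + 2k2 + 2k3 + k4) = -0.745665
t=0.220000, y=-0.745665:
  k1 = f(0.220000, -0.745665) = 2.229029
  k2 = f(0.330000, -0.500472) = 1.938456
  k3 = f(0.330000, -0.532435) = 1.970419
  k4 = f(0.440000, -0.312173) = 1.687396
  y ← -0.745665 + (0.22/6)·(k1 + 2k2 + 2k3 + k4) = -0.315412
y(0.44) ≈ -0.3154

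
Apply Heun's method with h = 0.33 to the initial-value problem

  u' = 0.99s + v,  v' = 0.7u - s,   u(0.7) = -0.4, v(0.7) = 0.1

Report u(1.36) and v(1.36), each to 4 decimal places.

0.1096, -0.6444

Heun on (u,v): k1 = f(s_n, state_n); k2 = f(s_n + h, state_n + h·k1); state_{n+1} = state_n + (h/2)·(k1 + k2).
0.700000: (-0.400000, 0.100000)
  k1 = (0.793000, -0.980000)
  predictor → (-0.138310, -0.223400)
  k2 = (0.796300, -1.126817)
  → (-0.137766, -0.247625)
1.030000: (-0.137766, -0.247625)
  k1 = (0.772075, -1.126436)
  predictor → (0.117019, -0.619349)
  k2 = (0.727051, -1.278086)
  → (0.109590, -0.644371)
(u(1.36), v(1.36)) ≈ (0.1096, -0.6444)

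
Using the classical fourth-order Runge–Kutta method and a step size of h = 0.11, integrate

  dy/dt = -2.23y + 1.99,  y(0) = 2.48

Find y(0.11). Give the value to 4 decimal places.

RK4: k1 = f(t_n, y_n); k2 = f(t_n + h/2, y_n + (h/2)·k1); k3 = f(t_n + h/2, y_n + (h/2)·k2); k4 = f(t_n + h, y_n + h·k3); y_{n+1} = y_n + (h/6)·(k1 + 2k2 + 2k3 + k4).
t=0.000000, y=2.480000:
  k1 = f(0.000000, 2.480000) = -3.540400
  k2 = f(0.055000, 2.285278) = -3.106170
  k3 = f(0.055000, 2.309161) = -3.159428
  k4 = f(0.110000, 2.132463) = -2.765392
  y ← 2.480000 + (0.11/6)·(k1 + 2k2 + 2k3 + k4) = 2.134655
y(0.11) ≈ 2.1347

2.1347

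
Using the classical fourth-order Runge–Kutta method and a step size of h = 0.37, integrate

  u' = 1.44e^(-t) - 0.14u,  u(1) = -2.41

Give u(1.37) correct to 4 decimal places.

-2.1289

RK4: k1 = f(t_n, u_n); k2 = f(t_n + h/2, u_n + (h/2)·k1); k3 = f(t_n + h/2, u_n + (h/2)·k2); k4 = f(t_n + h, u_n + h·k3); u_{n+1} = u_n + (h/6)·(k1 + 2k2 + 2k3 + k4).
t=1.000000, u=-2.410000:
  k1 = f(1.000000, -2.410000) = 0.867146
  k2 = f(1.185000, -2.249578) = 0.755215
  k3 = f(1.185000, -2.270285) = 0.758114
  k4 = f(1.370000, -2.129498) = 0.664044
  u ← -2.410000 + (0.37/6)·(k1 + 2k2 + 2k3 + k4) = -2.128933
u(1.37) ≈ -2.1289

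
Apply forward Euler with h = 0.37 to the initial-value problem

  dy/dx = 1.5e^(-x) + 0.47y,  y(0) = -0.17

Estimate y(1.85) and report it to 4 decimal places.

2.0011

Euler: y_{n+1} = y_n + h·f(x_n, y_n).
x=0.000000, y=-0.170000: f=1.420100 → y ← -0.170000 + 0.37·1.420100 = 0.355437
x=0.370000, y=0.355437: f=1.203157 → y ← 0.355437 + 0.37·1.203157 = 0.800605
x=0.740000, y=0.800605: f=1.091955 → y ← 0.800605 + 0.37·1.091955 = 1.204628
x=1.110000, y=1.204628: f=1.060514 → y ← 1.204628 + 0.37·1.060514 = 1.597019
x=1.480000, y=1.597019: f=1.092055 → y ← 1.597019 + 0.37·1.092055 = 2.001079
y(1.85) ≈ 2.0011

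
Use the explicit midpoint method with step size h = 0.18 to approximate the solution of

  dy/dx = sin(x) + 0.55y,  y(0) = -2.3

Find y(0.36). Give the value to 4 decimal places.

-2.7353

Midpoint: k1 = f(x_n, y_n); k2 = f(x_n + h/2, y_n + (h/2)·k1); y_{n+1} = y_n + h·k2.
x=0.000000, y=-2.300000:
  k1 = f(0.000000, -2.300000) = -1.265000
  k2 = f(0.090000, -2.413850) = -1.237739
  y ← -2.300000 + 0.18·(-1.237739) = -2.522793
x=0.180000, y=-2.522793:
  k1 = f(0.180000, -2.522793) = -1.208507
  k2 = f(0.270000, -2.631559) = -1.180626
  y ← -2.522793 + 0.18·(-1.180626) = -2.735306
y(0.36) ≈ -2.7353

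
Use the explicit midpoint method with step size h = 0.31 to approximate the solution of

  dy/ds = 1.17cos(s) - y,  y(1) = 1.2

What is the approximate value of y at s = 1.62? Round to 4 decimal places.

0.7632

Midpoint: k1 = f(s_n, y_n); k2 = f(s_n + h/2, y_n + (h/2)·k1); y_{n+1} = y_n + h·k2.
s=1.000000, y=1.200000:
  k1 = f(1.000000, 1.200000) = -0.567846
  k2 = f(1.155000, 1.111984) = -0.639399
  y ← 1.200000 + 0.31·(-0.639399) = 1.001786
s=1.310000, y=1.001786:
  k1 = f(1.310000, 1.001786) = -0.700102
  k2 = f(1.465000, 0.893270) = -0.769720
  y ← 1.001786 + 0.31·(-0.769720) = 0.763173
y(1.62) ≈ 0.7632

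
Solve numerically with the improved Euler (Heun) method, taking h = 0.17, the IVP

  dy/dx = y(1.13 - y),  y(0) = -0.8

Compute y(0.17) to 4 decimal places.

Heun: k1 = f(x_n, y_n); k2 = f(x_n + h, y_n + h·k1); y_{n+1} = y_n + (h/2)·(k1 + k2).
x=0.000000, y=-0.800000:
  k1 = f(0.000000, -0.800000) = -1.544000
  k2 = f(0.170000, -1.062480) = -2.329466
  y ← -0.800000 + (0.17/2)·(-1.544000 + (-2.329466)) = -1.129245
y(0.17) ≈ -1.1292

-1.1292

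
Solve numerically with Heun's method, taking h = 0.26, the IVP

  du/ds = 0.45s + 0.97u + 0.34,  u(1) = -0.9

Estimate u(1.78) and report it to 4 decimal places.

-0.8233

Heun: k1 = f(s_n, u_n); k2 = f(s_n + h, u_n + h·k1); u_{n+1} = u_n + (h/2)·(k1 + k2).
s=1.000000, u=-0.900000:
  k1 = f(1.000000, -0.900000) = -0.083000
  k2 = f(1.260000, -0.921580) = 0.013067
  u ← -0.900000 + (0.26/2)·(-0.083000 + 0.013067) = -0.909091
s=1.260000, u=-0.909091:
  k1 = f(1.260000, -0.909091) = 0.025181
  k2 = f(1.520000, -0.902544) = 0.148532
  u ← -0.909091 + (0.26/2)·(0.025181 + 0.148532) = -0.886508
s=1.520000, u=-0.886508:
  k1 = f(1.520000, -0.886508) = 0.164087
  k2 = f(1.780000, -0.843846) = 0.322469
  u ← -0.886508 + (0.26/2)·(0.164087 + 0.322469) = -0.823256
u(1.78) ≈ -0.8233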